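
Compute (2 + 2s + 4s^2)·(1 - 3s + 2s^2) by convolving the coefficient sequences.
Ascending coefficients: a = [2, 2, 4], b = [1, -3, 2]. c[0] = 2×1 = 2; c[1] = 2×-3 + 2×1 = -4; c[2] = 2×2 + 2×-3 + 4×1 = 2; c[3] = 2×2 + 4×-3 = -8; c[4] = 4×2 = 8. Result coefficients: [2, -4, 2, -8, 8] → 2 - 4s + 2s^2 - 8s^3 + 8s^4

2 - 4s + 2s^2 - 8s^3 + 8s^4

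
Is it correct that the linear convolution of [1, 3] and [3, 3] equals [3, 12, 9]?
Recompute linear convolution of [1, 3] and [3, 3]: y[0] = 1×3 = 3; y[1] = 1×3 + 3×3 = 12; y[2] = 3×3 = 9 → [3, 12, 9]. Given [3, 12, 9] matches, so answer: Yes

Yes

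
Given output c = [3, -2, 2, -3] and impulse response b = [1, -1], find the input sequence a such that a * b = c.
Deconvolve c=[3, -2, 2, -3] by b=[1, -1]. Since b[0]=1, solve forward: a[0] = c[0] / 1 = 3; a[1] = (c[1] - 3×-1) / 1 = 1; a[2] = (c[2] - 1×-1) / 1 = 3. So a = [3, 1, 3]. Check by forward convolution: c[0] = 3×1 = 3; c[1] = 3×-1 + 1×1 = -2; c[2] = 1×-1 + 3×1 = 2; c[3] = 3×-1 = -3

[3, 1, 3]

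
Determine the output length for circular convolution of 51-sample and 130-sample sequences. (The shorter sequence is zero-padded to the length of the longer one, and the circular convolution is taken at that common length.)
Circular convolution (zero-padding the shorter input) has length max(m, n) = max(51, 130) = 130

130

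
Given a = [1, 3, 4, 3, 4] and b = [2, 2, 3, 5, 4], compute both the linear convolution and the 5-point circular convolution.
Linear: y_lin[0] = 1×2 = 2; y_lin[1] = 1×2 + 3×2 = 8; y_lin[2] = 1×3 + 3×2 + 4×2 = 17; y_lin[3] = 1×5 + 3×3 + 4×2 + 3×2 = 28; y_lin[4] = 1×4 + 3×5 + 4×3 + 3×2 + 4×2 = 45; y_lin[5] = 3×4 + 4×5 + 3×3 + 4×2 = 49; y_lin[6] = 4×4 + 3×5 + 4×3 = 43; y_lin[7] = 3×4 + 4×5 = 32; y_lin[8] = 4×4 = 16 → [2, 8, 17, 28, 45, 49, 43, 32, 16]. Circular (length 5): y[0] = 1×2 + 3×4 + 4×5 + 3×3 + 4×2 = 51; y[1] = 1×2 + 3×2 + 4×4 + 3×5 + 4×3 = 51; y[2] = 1×3 + 3×2 + 4×2 + 3×4 + 4×5 = 49; y[3] = 1×5 + 3×3 + 4×2 + 3×2 + 4×4 = 44; y[4] = 1×4 + 3×5 + 4×3 + 3×2 + 4×2 = 45 → [51, 51, 49, 44, 45]

Linear: [2, 8, 17, 28, 45, 49, 43, 32, 16], Circular: [51, 51, 49, 44, 45]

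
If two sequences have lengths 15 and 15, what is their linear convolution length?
Linear/full convolution length: m + n - 1 = 15 + 15 - 1 = 29

29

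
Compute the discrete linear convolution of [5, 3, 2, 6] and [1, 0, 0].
y[0] = 5×1 = 5; y[1] = 5×0 + 3×1 = 3; y[2] = 5×0 + 3×0 + 2×1 = 2; y[3] = 3×0 + 2×0 + 6×1 = 6; y[4] = 2×0 + 6×0 = 0; y[5] = 6×0 = 0

[5, 3, 2, 6, 0, 0]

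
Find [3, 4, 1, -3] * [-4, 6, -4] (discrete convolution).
y[0] = 3×-4 = -12; y[1] = 3×6 + 4×-4 = 2; y[2] = 3×-4 + 4×6 + 1×-4 = 8; y[3] = 4×-4 + 1×6 + -3×-4 = 2; y[4] = 1×-4 + -3×6 = -22; y[5] = -3×-4 = 12

[-12, 2, 8, 2, -22, 12]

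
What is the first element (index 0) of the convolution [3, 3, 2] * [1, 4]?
Use y[k] = Σ_i a[i]·b[k-i] at k=0. y[0] = 3×1 = 3

3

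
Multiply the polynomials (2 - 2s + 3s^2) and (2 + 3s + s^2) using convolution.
Ascending coefficients: a = [2, -2, 3], b = [2, 3, 1]. c[0] = 2×2 = 4; c[1] = 2×3 + -2×2 = 2; c[2] = 2×1 + -2×3 + 3×2 = 2; c[3] = -2×1 + 3×3 = 7; c[4] = 3×1 = 3. Result coefficients: [4, 2, 2, 7, 3] → 4 + 2s + 2s^2 + 7s^3 + 3s^4

4 + 2s + 2s^2 + 7s^3 + 3s^4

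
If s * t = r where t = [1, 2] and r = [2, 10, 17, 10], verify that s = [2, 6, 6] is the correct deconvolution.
Forward-compute [2, 6, 6] * [1, 2]: r[0] = 2×1 = 2; r[1] = 2×2 + 6×1 = 10; r[2] = 6×2 + 6×1 = 18; r[3] = 6×2 = 12 → [2, 10, 18, 12]. Does not match given r = [2, 10, 17, 10].

Not verified. [2, 6, 6] * [1, 2] = [2, 10, 18, 12], which differs from [2, 10, 17, 10] at index 2.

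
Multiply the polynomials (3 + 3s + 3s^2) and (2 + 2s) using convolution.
Ascending coefficients: a = [3, 3, 3], b = [2, 2]. c[0] = 3×2 = 6; c[1] = 3×2 + 3×2 = 12; c[2] = 3×2 + 3×2 = 12; c[3] = 3×2 = 6. Result coefficients: [6, 12, 12, 6] → 6 + 12s + 12s^2 + 6s^3

6 + 12s + 12s^2 + 6s^3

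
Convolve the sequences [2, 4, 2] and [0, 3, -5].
y[0] = 2×0 = 0; y[1] = 2×3 + 4×0 = 6; y[2] = 2×-5 + 4×3 + 2×0 = 2; y[3] = 4×-5 + 2×3 = -14; y[4] = 2×-5 = -10

[0, 6, 2, -14, -10]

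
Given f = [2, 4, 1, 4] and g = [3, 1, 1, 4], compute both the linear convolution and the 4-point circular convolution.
Linear: y_lin[0] = 2×3 = 6; y_lin[1] = 2×1 + 4×3 = 14; y_lin[2] = 2×1 + 4×1 + 1×3 = 9; y_lin[3] = 2×4 + 4×1 + 1×1 + 4×3 = 25; y_lin[4] = 4×4 + 1×1 + 4×1 = 21; y_lin[5] = 1×4 + 4×1 = 8; y_lin[6] = 4×4 = 16 → [6, 14, 9, 25, 21, 8, 16]. Circular (length 4): y[0] = 2×3 + 4×4 + 1×1 + 4×1 = 27; y[1] = 2×1 + 4×3 + 1×4 + 4×1 = 22; y[2] = 2×1 + 4×1 + 1×3 + 4×4 = 25; y[3] = 2×4 + 4×1 + 1×1 + 4×3 = 25 → [27, 22, 25, 25]

Linear: [6, 14, 9, 25, 21, 8, 16], Circular: [27, 22, 25, 25]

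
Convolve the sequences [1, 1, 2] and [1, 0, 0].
y[0] = 1×1 = 1; y[1] = 1×0 + 1×1 = 1; y[2] = 1×0 + 1×0 + 2×1 = 2; y[3] = 1×0 + 2×0 = 0; y[4] = 2×0 = 0

[1, 1, 2, 0, 0]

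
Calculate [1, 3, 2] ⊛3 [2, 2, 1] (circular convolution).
Use y[k] = Σ_j x[j]·h[(k-j) mod 3]. y[0] = 1×2 + 3×1 + 2×2 = 9; y[1] = 1×2 + 3×2 + 2×1 = 10; y[2] = 1×1 + 3×2 + 2×2 = 11. Result: [9, 10, 11]

[9, 10, 11]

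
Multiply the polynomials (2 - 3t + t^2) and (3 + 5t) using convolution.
Ascending coefficients: a = [2, -3, 1], b = [3, 5]. c[0] = 2×3 = 6; c[1] = 2×5 + -3×3 = 1; c[2] = -3×5 + 1×3 = -12; c[3] = 1×5 = 5. Result coefficients: [6, 1, -12, 5] → 6 + t - 12t^2 + 5t^3

6 + t - 12t^2 + 5t^3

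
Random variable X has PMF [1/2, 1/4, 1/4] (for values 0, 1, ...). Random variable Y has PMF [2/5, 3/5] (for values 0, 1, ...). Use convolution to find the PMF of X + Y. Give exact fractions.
P(X+Y=k) = Σ_i P(X=i)·P(Y=k-i) — a convolution of [1/2, 1/4, 1/4] and [2/5, 3/5]. P(X+Y=0) = (1/2)×(2/5) = 1/5; P(X+Y=1) = (1/2)×(3/5) + (1/4)×(2/5) = 3/10 + 1/10 = 2/5; P(X+Y=2) = (1/4)×(3/5) + (1/4)×(2/5) = 3/20 + 1/10 = 1/4; P(X+Y=3) = (1/4)×(3/5) = 3/20. PMF: [1/5, 2/5, 1/4, 3/20] (sums to 1 ✓)

[1/5, 2/5, 1/4, 3/20]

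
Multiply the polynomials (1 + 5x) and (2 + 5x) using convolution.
Ascending coefficients: a = [1, 5], b = [2, 5]. c[0] = 1×2 = 2; c[1] = 1×5 + 5×2 = 15; c[2] = 5×5 = 25. Result coefficients: [2, 15, 25] → 2 + 15x + 25x^2

2 + 15x + 25x^2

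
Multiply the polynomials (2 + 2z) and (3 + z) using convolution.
Ascending coefficients: a = [2, 2], b = [3, 1]. c[0] = 2×3 = 6; c[1] = 2×1 + 2×3 = 8; c[2] = 2×1 = 2. Result coefficients: [6, 8, 2] → 6 + 8z + 2z^2

6 + 8z + 2z^2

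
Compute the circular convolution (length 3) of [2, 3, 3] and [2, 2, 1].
Use y[k] = Σ_j x[j]·h[(k-j) mod 3]. y[0] = 2×2 + 3×1 + 3×2 = 13; y[1] = 2×2 + 3×2 + 3×1 = 13; y[2] = 2×1 + 3×2 + 3×2 = 14. Result: [13, 13, 14]

[13, 13, 14]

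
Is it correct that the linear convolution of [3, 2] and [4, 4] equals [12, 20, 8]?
Recompute linear convolution of [3, 2] and [4, 4]: y[0] = 3×4 = 12; y[1] = 3×4 + 2×4 = 20; y[2] = 2×4 = 8 → [12, 20, 8]. Given [12, 20, 8] matches, so answer: Yes

Yes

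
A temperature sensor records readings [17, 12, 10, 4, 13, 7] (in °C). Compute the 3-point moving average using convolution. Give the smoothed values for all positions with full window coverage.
3-point moving average kernel = [1, 1, 1]. Apply in 'valid' mode (full window coverage): avg[0] = (17 + 12 + 10) / 3 = 13.0; avg[1] = (12 + 10 + 4) / 3 = 8.67; avg[2] = (10 + 4 + 13) / 3 = 9.0; avg[3] = (4 + 13 + 7) / 3 = 8.0. Smoothed values: [13.0, 8.67, 9.0, 8.0]

[13.0, 8.67, 9.0, 8.0]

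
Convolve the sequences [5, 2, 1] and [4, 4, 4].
y[0] = 5×4 = 20; y[1] = 5×4 + 2×4 = 28; y[2] = 5×4 + 2×4 + 1×4 = 32; y[3] = 2×4 + 1×4 = 12; y[4] = 1×4 = 4

[20, 28, 32, 12, 4]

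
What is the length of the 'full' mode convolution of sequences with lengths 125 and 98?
Linear/full convolution length: m + n - 1 = 125 + 98 - 1 = 222

222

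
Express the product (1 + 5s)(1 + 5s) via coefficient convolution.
Ascending coefficients: a = [1, 5], b = [1, 5]. c[0] = 1×1 = 1; c[1] = 1×5 + 5×1 = 10; c[2] = 5×5 = 25. Result coefficients: [1, 10, 25] → 1 + 10s + 25s^2

1 + 10s + 25s^2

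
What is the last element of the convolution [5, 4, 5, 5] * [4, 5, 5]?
Use y[k] = Σ_i a[i]·b[k-i] at k=5. y[5] = 5×5 = 25

25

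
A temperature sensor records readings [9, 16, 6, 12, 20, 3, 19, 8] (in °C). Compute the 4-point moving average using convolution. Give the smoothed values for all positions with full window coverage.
4-point moving average kernel = [1, 1, 1, 1]. Apply in 'valid' mode (full window coverage): avg[0] = (9 + 16 + 6 + 12) / 4 = 10.75; avg[1] = (16 + 6 + 12 + 20) / 4 = 13.5; avg[2] = (6 + 12 + 20 + 3) / 4 = 10.25; avg[3] = (12 + 20 + 3 + 19) / 4 = 13.5; avg[4] = (20 + 3 + 19 + 8) / 4 = 12.5. Smoothed values: [10.75, 13.5, 10.25, 13.5, 12.5]

[10.75, 13.5, 10.25, 13.5, 12.5]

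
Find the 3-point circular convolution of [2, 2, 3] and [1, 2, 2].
Use y[k] = Σ_j x[j]·h[(k-j) mod 3]. y[0] = 2×1 + 2×2 + 3×2 = 12; y[1] = 2×2 + 2×1 + 3×2 = 12; y[2] = 2×2 + 2×2 + 3×1 = 11. Result: [12, 12, 11]

[12, 12, 11]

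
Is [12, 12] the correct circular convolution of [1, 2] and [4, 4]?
Recompute circular convolution of [1, 2] and [4, 4]: y[0] = 1×4 + 2×4 = 12; y[1] = 1×4 + 2×4 = 12 → [12, 12]. Given [12, 12] matches, so answer: Yes

Yes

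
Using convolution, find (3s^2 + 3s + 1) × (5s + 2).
Ascending coefficients: a = [1, 3, 3], b = [2, 5]. c[0] = 1×2 = 2; c[1] = 1×5 + 3×2 = 11; c[2] = 3×5 + 3×2 = 21; c[3] = 3×5 = 15. Result coefficients: [2, 11, 21, 15] → 15s^3 + 21s^2 + 11s + 2

15s^3 + 21s^2 + 11s + 2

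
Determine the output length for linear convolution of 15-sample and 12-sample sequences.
Linear/full convolution length: m + n - 1 = 15 + 12 - 1 = 26

26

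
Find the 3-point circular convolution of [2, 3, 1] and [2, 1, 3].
Use y[k] = Σ_j f[j]·g[(k-j) mod 3]. y[0] = 2×2 + 3×3 + 1×1 = 14; y[1] = 2×1 + 3×2 + 1×3 = 11; y[2] = 2×3 + 3×1 + 1×2 = 11. Result: [14, 11, 11]

[14, 11, 11]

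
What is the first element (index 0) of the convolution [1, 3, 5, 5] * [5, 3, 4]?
Use y[k] = Σ_i a[i]·b[k-i] at k=0. y[0] = 1×5 = 5

5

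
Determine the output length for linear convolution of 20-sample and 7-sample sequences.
Linear/full convolution length: m + n - 1 = 20 + 7 - 1 = 26

26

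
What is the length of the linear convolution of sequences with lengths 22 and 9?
Linear/full convolution length: m + n - 1 = 22 + 9 - 1 = 30

30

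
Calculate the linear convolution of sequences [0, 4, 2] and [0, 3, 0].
y[0] = 0×0 = 0; y[1] = 0×3 + 4×0 = 0; y[2] = 0×0 + 4×3 + 2×0 = 12; y[3] = 4×0 + 2×3 = 6; y[4] = 2×0 = 0

[0, 0, 12, 6, 0]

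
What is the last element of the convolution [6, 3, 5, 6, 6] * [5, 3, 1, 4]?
Use y[k] = Σ_i a[i]·b[k-i] at k=7. y[7] = 6×4 = 24

24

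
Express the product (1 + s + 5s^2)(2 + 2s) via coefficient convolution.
Ascending coefficients: a = [1, 1, 5], b = [2, 2]. c[0] = 1×2 = 2; c[1] = 1×2 + 1×2 = 4; c[2] = 1×2 + 5×2 = 12; c[3] = 5×2 = 10. Result coefficients: [2, 4, 12, 10] → 2 + 4s + 12s^2 + 10s^3

2 + 4s + 12s^2 + 10s^3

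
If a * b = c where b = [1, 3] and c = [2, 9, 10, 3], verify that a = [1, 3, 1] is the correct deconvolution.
Forward-compute [1, 3, 1] * [1, 3]: c[0] = 1×1 = 1; c[1] = 1×3 + 3×1 = 6; c[2] = 3×3 + 1×1 = 10; c[3] = 1×3 = 3 → [1, 6, 10, 3]. Does not match given c = [2, 9, 10, 3].

Not verified. [1, 3, 1] * [1, 3] = [1, 6, 10, 3], which differs from [2, 9, 10, 3] at index 0.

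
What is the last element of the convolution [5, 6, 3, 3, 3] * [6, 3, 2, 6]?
Use y[k] = Σ_i a[i]·b[k-i] at k=7. y[7] = 3×6 = 18

18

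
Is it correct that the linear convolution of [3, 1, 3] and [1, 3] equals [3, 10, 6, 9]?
Recompute linear convolution of [3, 1, 3] and [1, 3]: y[0] = 3×1 = 3; y[1] = 3×3 + 1×1 = 10; y[2] = 1×3 + 3×1 = 6; y[3] = 3×3 = 9 → [3, 10, 6, 9]. Given [3, 10, 6, 9] matches, so answer: Yes

Yes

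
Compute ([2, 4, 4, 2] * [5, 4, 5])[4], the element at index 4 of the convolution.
Use y[k] = Σ_i a[i]·b[k-i] at k=4. y[4] = 4×5 + 2×4 = 28

28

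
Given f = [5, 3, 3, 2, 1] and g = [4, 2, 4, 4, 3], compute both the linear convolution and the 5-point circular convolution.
Linear: y_lin[0] = 5×4 = 20; y_lin[1] = 5×2 + 3×4 = 22; y_lin[2] = 5×4 + 3×2 + 3×4 = 38; y_lin[3] = 5×4 + 3×4 + 3×2 + 2×4 = 46; y_lin[4] = 5×3 + 3×4 + 3×4 + 2×2 + 1×4 = 47; y_lin[5] = 3×3 + 3×4 + 2×4 + 1×2 = 31; y_lin[6] = 3×3 + 2×4 + 1×4 = 21; y_lin[7] = 2×3 + 1×4 = 10; y_lin[8] = 1×3 = 3 → [20, 22, 38, 46, 47, 31, 21, 10, 3]. Circular (length 5): y[0] = 5×4 + 3×3 + 3×4 + 2×4 + 1×2 = 51; y[1] = 5×2 + 3×4 + 3×3 + 2×4 + 1×4 = 43; y[2] = 5×4 + 3×2 + 3×4 + 2×3 + 1×4 = 48; y[3] = 5×4 + 3×4 + 3×2 + 2×4 + 1×3 = 49; y[4] = 5×3 + 3×4 + 3×4 + 2×2 + 1×4 = 47 → [51, 43, 48, 49, 47]

Linear: [20, 22, 38, 46, 47, 31, 21, 10, 3], Circular: [51, 43, 48, 49, 47]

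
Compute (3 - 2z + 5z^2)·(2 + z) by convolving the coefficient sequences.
Ascending coefficients: a = [3, -2, 5], b = [2, 1]. c[0] = 3×2 = 6; c[1] = 3×1 + -2×2 = -1; c[2] = -2×1 + 5×2 = 8; c[3] = 5×1 = 5. Result coefficients: [6, -1, 8, 5] → 6 - z + 8z^2 + 5z^3

6 - z + 8z^2 + 5z^3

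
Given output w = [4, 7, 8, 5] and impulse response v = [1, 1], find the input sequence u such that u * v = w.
Deconvolve w=[4, 7, 8, 5] by v=[1, 1]. Since v[0]=1, solve forward: u[0] = w[0] / 1 = 4; u[1] = (w[1] - 4×1) / 1 = 3; u[2] = (w[2] - 3×1) / 1 = 5. So u = [4, 3, 5]. Check by forward convolution: w[0] = 4×1 = 4; w[1] = 4×1 + 3×1 = 7; w[2] = 3×1 + 5×1 = 8; w[3] = 5×1 = 5

[4, 3, 5]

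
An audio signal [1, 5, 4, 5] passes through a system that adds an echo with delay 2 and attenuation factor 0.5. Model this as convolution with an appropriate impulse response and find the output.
Direct-path + delayed-attenuated-path model → impulse response h = [1, 0, 0.5] (1 at lag 0, 0.5 at lag 2). Output y[n] = x[n] + 0.5·x[n - 2] (with x[n] = 0 outside 0..3): y[0] = 1 + 0.5×0 = 1; y[1] = 5 + 0.5×0 = 5; y[2] = 4 + 0.5×1 = 4.5; y[3] = 5 + 0.5×5 = 7.5; y[4] = 0 + 0.5×4 = 2.0; y[5] = 0 + 0.5×5 = 2.5. So y = [1, 5, 4.5, 7.5, 2.0, 2.5]

[1, 5, 4.5, 7.5, 2.0, 2.5]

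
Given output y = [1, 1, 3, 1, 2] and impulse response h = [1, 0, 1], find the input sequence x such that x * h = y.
Deconvolve y=[1, 1, 3, 1, 2] by h=[1, 0, 1]. Since h[0]=1, solve forward: x[0] = y[0] / 1 = 1; x[1] = (y[1] - 1×0) / 1 = 1; x[2] = (y[2] - 1×0 - 1×1) / 1 = 2. So x = [1, 1, 2]. Check by forward convolution: y[0] = 1×1 = 1; y[1] = 1×0 + 1×1 = 1; y[2] = 1×1 + 1×0 + 2×1 = 3; y[3] = 1×1 + 2×0 = 1; y[4] = 2×1 = 2

[1, 1, 2]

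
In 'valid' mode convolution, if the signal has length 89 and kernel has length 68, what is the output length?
'Valid' mode counts only positions where the kernel fully overlaps the signal: m - n + 1 = 89 - 68 + 1 = 22

22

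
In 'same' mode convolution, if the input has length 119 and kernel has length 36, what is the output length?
'Same' mode returns an output with the same length as the input: 119

119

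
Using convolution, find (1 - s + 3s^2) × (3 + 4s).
Ascending coefficients: a = [1, -1, 3], b = [3, 4]. c[0] = 1×3 = 3; c[1] = 1×4 + -1×3 = 1; c[2] = -1×4 + 3×3 = 5; c[3] = 3×4 = 12. Result coefficients: [3, 1, 5, 12] → 3 + s + 5s^2 + 12s^3

3 + s + 5s^2 + 12s^3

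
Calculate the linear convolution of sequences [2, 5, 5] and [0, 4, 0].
y[0] = 2×0 = 0; y[1] = 2×4 + 5×0 = 8; y[2] = 2×0 + 5×4 + 5×0 = 20; y[3] = 5×0 + 5×4 = 20; y[4] = 5×0 = 0

[0, 8, 20, 20, 0]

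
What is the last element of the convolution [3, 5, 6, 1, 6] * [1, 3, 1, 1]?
Use y[k] = Σ_i a[i]·b[k-i] at k=7. y[7] = 6×1 = 6

6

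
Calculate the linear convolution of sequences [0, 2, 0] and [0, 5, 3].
y[0] = 0×0 = 0; y[1] = 0×5 + 2×0 = 0; y[2] = 0×3 + 2×5 + 0×0 = 10; y[3] = 2×3 + 0×5 = 6; y[4] = 0×3 = 0

[0, 0, 10, 6, 0]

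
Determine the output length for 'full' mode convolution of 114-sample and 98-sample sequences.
Linear/full convolution length: m + n - 1 = 114 + 98 - 1 = 211

211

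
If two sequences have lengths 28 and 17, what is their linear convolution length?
Linear/full convolution length: m + n - 1 = 28 + 17 - 1 = 44

44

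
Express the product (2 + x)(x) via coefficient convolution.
Ascending coefficients: a = [2, 1], b = [0, 1]. c[0] = 2×0 = 0; c[1] = 2×1 + 1×0 = 2; c[2] = 1×1 = 1. Result coefficients: [0, 2, 1] → 2x + x^2

2x + x^2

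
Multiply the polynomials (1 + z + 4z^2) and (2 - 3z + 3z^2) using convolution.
Ascending coefficients: a = [1, 1, 4], b = [2, -3, 3]. c[0] = 1×2 = 2; c[1] = 1×-3 + 1×2 = -1; c[2] = 1×3 + 1×-3 + 4×2 = 8; c[3] = 1×3 + 4×-3 = -9; c[4] = 4×3 = 12. Result coefficients: [2, -1, 8, -9, 12] → 2 - z + 8z^2 - 9z^3 + 12z^4

2 - z + 8z^2 - 9z^3 + 12z^4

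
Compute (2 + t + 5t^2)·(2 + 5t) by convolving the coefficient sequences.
Ascending coefficients: a = [2, 1, 5], b = [2, 5]. c[0] = 2×2 = 4; c[1] = 2×5 + 1×2 = 12; c[2] = 1×5 + 5×2 = 15; c[3] = 5×5 = 25. Result coefficients: [4, 12, 15, 25] → 4 + 12t + 15t^2 + 25t^3

4 + 12t + 15t^2 + 25t^3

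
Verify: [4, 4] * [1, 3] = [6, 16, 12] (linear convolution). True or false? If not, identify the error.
Recompute linear convolution of [4, 4] and [1, 3]: y[0] = 4×1 = 4; y[1] = 4×3 + 4×1 = 16; y[2] = 4×3 = 12 → [4, 16, 12]. Compare to given [6, 16, 12]: they differ at index 0: given 6, correct 4, so answer: No

No. Error at index 0: given 6, correct 4.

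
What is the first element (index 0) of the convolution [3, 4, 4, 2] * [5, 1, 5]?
Use y[k] = Σ_i a[i]·b[k-i] at k=0. y[0] = 3×5 = 15

15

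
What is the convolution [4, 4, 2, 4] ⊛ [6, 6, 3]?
y[0] = 4×6 = 24; y[1] = 4×6 + 4×6 = 48; y[2] = 4×3 + 4×6 + 2×6 = 48; y[3] = 4×3 + 2×6 + 4×6 = 48; y[4] = 2×3 + 4×6 = 30; y[5] = 4×3 = 12

[24, 48, 48, 48, 30, 12]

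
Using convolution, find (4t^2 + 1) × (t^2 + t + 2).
Ascending coefficients: a = [1, 0, 4], b = [2, 1, 1]. c[0] = 1×2 = 2; c[1] = 1×1 + 0×2 = 1; c[2] = 1×1 + 0×1 + 4×2 = 9; c[3] = 0×1 + 4×1 = 4; c[4] = 4×1 = 4. Result coefficients: [2, 1, 9, 4, 4] → 4t^4 + 4t^3 + 9t^2 + t + 2

4t^4 + 4t^3 + 9t^2 + t + 2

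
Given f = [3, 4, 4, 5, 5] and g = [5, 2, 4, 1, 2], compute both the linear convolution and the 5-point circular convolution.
Linear: y_lin[0] = 3×5 = 15; y_lin[1] = 3×2 + 4×5 = 26; y_lin[2] = 3×4 + 4×2 + 4×5 = 40; y_lin[3] = 3×1 + 4×4 + 4×2 + 5×5 = 52; y_lin[4] = 3×2 + 4×1 + 4×4 + 5×2 + 5×5 = 61; y_lin[5] = 4×2 + 4×1 + 5×4 + 5×2 = 42; y_lin[6] = 4×2 + 5×1 + 5×4 = 33; y_lin[7] = 5×2 + 5×1 = 15; y_lin[8] = 5×2 = 10 → [15, 26, 40, 52, 61, 42, 33, 15, 10]. Circular (length 5): y[0] = 3×5 + 4×2 + 4×1 + 5×4 + 5×2 = 57; y[1] = 3×2 + 4×5 + 4×2 + 5×1 + 5×4 = 59; y[2] = 3×4 + 4×2 + 4×5 + 5×2 + 5×1 = 55; y[3] = 3×1 + 4×4 + 4×2 + 5×5 + 5×2 = 62; y[4] = 3×2 + 4×1 + 4×4 + 5×2 + 5×5 = 61 → [57, 59, 55, 62, 61]

Linear: [15, 26, 40, 52, 61, 42, 33, 15, 10], Circular: [57, 59, 55, 62, 61]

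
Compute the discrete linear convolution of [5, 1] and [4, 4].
y[0] = 5×4 = 20; y[1] = 5×4 + 1×4 = 24; y[2] = 1×4 = 4

[20, 24, 4]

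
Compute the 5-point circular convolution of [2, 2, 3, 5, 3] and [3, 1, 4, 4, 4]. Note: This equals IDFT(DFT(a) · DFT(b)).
Either evaluate y[k] = Σ_j a[j]·b[(k-j) mod 5] directly, or use IDFT(DFT(a) · DFT(b)). y[0] = 2×3 + 2×4 + 3×4 + 5×4 + 3×1 = 49; y[1] = 2×1 + 2×3 + 3×4 + 5×4 + 3×4 = 52; y[2] = 2×4 + 2×1 + 3×3 + 5×4 + 3×4 = 51; y[3] = 2×4 + 2×4 + 3×1 + 5×3 + 3×4 = 46; y[4] = 2×4 + 2×4 + 3×4 + 5×1 + 3×3 = 42. Result: [49, 52, 51, 46, 42]

[49, 52, 51, 46, 42]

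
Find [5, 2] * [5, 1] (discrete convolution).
y[0] = 5×5 = 25; y[1] = 5×1 + 2×5 = 15; y[2] = 2×1 = 2

[25, 15, 2]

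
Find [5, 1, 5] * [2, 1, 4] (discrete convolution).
y[0] = 5×2 = 10; y[1] = 5×1 + 1×2 = 7; y[2] = 5×4 + 1×1 + 5×2 = 31; y[3] = 1×4 + 5×1 = 9; y[4] = 5×4 = 20

[10, 7, 31, 9, 20]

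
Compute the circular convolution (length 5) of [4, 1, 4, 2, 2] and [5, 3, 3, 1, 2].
Use y[k] = Σ_j s[j]·t[(k-j) mod 5]. y[0] = 4×5 + 1×2 + 4×1 + 2×3 + 2×3 = 38; y[1] = 4×3 + 1×5 + 4×2 + 2×1 + 2×3 = 33; y[2] = 4×3 + 1×3 + 4×5 + 2×2 + 2×1 = 41; y[3] = 4×1 + 1×3 + 4×3 + 2×5 + 2×2 = 33; y[4] = 4×2 + 1×1 + 4×3 + 2×3 + 2×5 = 37. Result: [38, 33, 41, 33, 37]

[38, 33, 41, 33, 37]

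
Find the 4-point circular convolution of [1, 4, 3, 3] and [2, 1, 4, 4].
Use y[k] = Σ_j f[j]·g[(k-j) mod 4]. y[0] = 1×2 + 4×4 + 3×4 + 3×1 = 33; y[1] = 1×1 + 4×2 + 3×4 + 3×4 = 33; y[2] = 1×4 + 4×1 + 3×2 + 3×4 = 26; y[3] = 1×4 + 4×4 + 3×1 + 3×2 = 29. Result: [33, 33, 26, 29]

[33, 33, 26, 29]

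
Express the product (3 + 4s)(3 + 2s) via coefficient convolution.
Ascending coefficients: a = [3, 4], b = [3, 2]. c[0] = 3×3 = 9; c[1] = 3×2 + 4×3 = 18; c[2] = 4×2 = 8. Result coefficients: [9, 18, 8] → 9 + 18s + 8s^2

9 + 18s + 8s^2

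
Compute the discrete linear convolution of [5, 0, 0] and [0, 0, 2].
y[0] = 5×0 = 0; y[1] = 5×0 + 0×0 = 0; y[2] = 5×2 + 0×0 + 0×0 = 10; y[3] = 0×2 + 0×0 = 0; y[4] = 0×2 = 0

[0, 0, 10, 0, 0]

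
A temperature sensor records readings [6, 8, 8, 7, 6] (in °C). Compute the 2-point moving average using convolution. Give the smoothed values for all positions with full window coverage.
2-point moving average kernel = [1, 1]. Apply in 'valid' mode (full window coverage): avg[0] = (6 + 8) / 2 = 7.0; avg[1] = (8 + 8) / 2 = 8.0; avg[2] = (8 + 7) / 2 = 7.5; avg[3] = (7 + 6) / 2 = 6.5. Smoothed values: [7.0, 8.0, 7.5, 6.5]

[7.0, 8.0, 7.5, 6.5]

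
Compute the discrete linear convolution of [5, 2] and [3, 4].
y[0] = 5×3 = 15; y[1] = 5×4 + 2×3 = 26; y[2] = 2×4 = 8

[15, 26, 8]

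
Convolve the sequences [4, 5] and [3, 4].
y[0] = 4×3 = 12; y[1] = 4×4 + 5×3 = 31; y[2] = 5×4 = 20

[12, 31, 20]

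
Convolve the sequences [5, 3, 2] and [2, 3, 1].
y[0] = 5×2 = 10; y[1] = 5×3 + 3×2 = 21; y[2] = 5×1 + 3×3 + 2×2 = 18; y[3] = 3×1 + 2×3 = 9; y[4] = 2×1 = 2

[10, 21, 18, 9, 2]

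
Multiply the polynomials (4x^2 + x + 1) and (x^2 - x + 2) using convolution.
Ascending coefficients: a = [1, 1, 4], b = [2, -1, 1]. c[0] = 1×2 = 2; c[1] = 1×-1 + 1×2 = 1; c[2] = 1×1 + 1×-1 + 4×2 = 8; c[3] = 1×1 + 4×-1 = -3; c[4] = 4×1 = 4. Result coefficients: [2, 1, 8, -3, 4] → 4x^4 - 3x^3 + 8x^2 + x + 2

4x^4 - 3x^3 + 8x^2 + x + 2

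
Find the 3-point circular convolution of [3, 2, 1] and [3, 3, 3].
Use y[k] = Σ_j x[j]·h[(k-j) mod 3]. y[0] = 3×3 + 2×3 + 1×3 = 18; y[1] = 3×3 + 2×3 + 1×3 = 18; y[2] = 3×3 + 2×3 + 1×3 = 18. Result: [18, 18, 18]

[18, 18, 18]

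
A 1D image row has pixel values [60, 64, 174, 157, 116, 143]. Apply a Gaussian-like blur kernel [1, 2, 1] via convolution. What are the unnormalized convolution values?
Convolve image row [60, 64, 174, 157, 116, 143] with kernel [1, 2, 1]: y[0] = 60×1 = 60; y[1] = 60×2 + 64×1 = 184; y[2] = 60×1 + 64×2 + 174×1 = 362; y[3] = 64×1 + 174×2 + 157×1 = 569; y[4] = 174×1 + 157×2 + 116×1 = 604; y[5] = 157×1 + 116×2 + 143×1 = 532; y[6] = 116×1 + 143×2 = 402; y[7] = 143×1 = 143 → [60, 184, 362, 569, 604, 532, 402, 143]. Normalization factor = sum(kernel) = 4.

[60, 184, 362, 569, 604, 532, 402, 143]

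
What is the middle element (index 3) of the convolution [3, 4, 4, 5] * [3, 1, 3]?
Use y[k] = Σ_i a[i]·b[k-i] at k=3. y[3] = 4×3 + 4×1 + 5×3 = 31

31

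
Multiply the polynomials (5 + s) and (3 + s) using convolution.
Ascending coefficients: a = [5, 1], b = [3, 1]. c[0] = 5×3 = 15; c[1] = 5×1 + 1×3 = 8; c[2] = 1×1 = 1. Result coefficients: [15, 8, 1] → 15 + 8s + s^2

15 + 8s + s^2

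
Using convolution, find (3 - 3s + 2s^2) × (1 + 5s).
Ascending coefficients: a = [3, -3, 2], b = [1, 5]. c[0] = 3×1 = 3; c[1] = 3×5 + -3×1 = 12; c[2] = -3×5 + 2×1 = -13; c[3] = 2×5 = 10. Result coefficients: [3, 12, -13, 10] → 3 + 12s - 13s^2 + 10s^3

3 + 12s - 13s^2 + 10s^3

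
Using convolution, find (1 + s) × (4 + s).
Ascending coefficients: a = [1, 1], b = [4, 1]. c[0] = 1×4 = 4; c[1] = 1×1 + 1×4 = 5; c[2] = 1×1 = 1. Result coefficients: [4, 5, 1] → 4 + 5s + s^2

4 + 5s + s^2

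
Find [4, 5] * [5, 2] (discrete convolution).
y[0] = 4×5 = 20; y[1] = 4×2 + 5×5 = 33; y[2] = 5×2 = 10

[20, 33, 10]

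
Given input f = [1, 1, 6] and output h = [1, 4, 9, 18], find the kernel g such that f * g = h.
Output length 4 = len(f) + len(g) - 1 ⇒ len(g) = 2. Solve g forward using g[k] = (h[k] - Σ_{i≥1} f[i]·g[k-i]) / f[0]: g[0] = h[0] / f[0] = 1 / 1 = 1; g[1] = (h[1] - 1×1) / f[0] = (4 - 1×1) / 1 = 3. So g = [1, 3]. Forward-check [1, 1, 6] * [1, 3]: h[0] = 1×1 = 1; h[1] = 1×3 + 1×1 = 4; h[2] = 1×3 + 6×1 = 9; h[3] = 6×3 = 18 → [1, 4, 9, 18] ✓

[1, 3]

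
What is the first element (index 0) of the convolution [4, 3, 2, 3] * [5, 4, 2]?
Use y[k] = Σ_i a[i]·b[k-i] at k=0. y[0] = 4×5 = 20

20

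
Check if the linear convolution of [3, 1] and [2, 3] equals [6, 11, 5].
Recompute linear convolution of [3, 1] and [2, 3]: y[0] = 3×2 = 6; y[1] = 3×3 + 1×2 = 11; y[2] = 1×3 = 3 → [6, 11, 3]. Compare to given [6, 11, 5]: they differ at index 2: given 5, correct 3, so answer: No

No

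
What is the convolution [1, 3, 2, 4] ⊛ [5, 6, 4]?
y[0] = 1×5 = 5; y[1] = 1×6 + 3×5 = 21; y[2] = 1×4 + 3×6 + 2×5 = 32; y[3] = 3×4 + 2×6 + 4×5 = 44; y[4] = 2×4 + 4×6 = 32; y[5] = 4×4 = 16

[5, 21, 32, 44, 32, 16]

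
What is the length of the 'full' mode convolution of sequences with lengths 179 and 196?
Linear/full convolution length: m + n - 1 = 179 + 196 - 1 = 374

374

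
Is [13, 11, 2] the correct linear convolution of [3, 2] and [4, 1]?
Recompute linear convolution of [3, 2] and [4, 1]: y[0] = 3×4 = 12; y[1] = 3×1 + 2×4 = 11; y[2] = 2×1 = 2 → [12, 11, 2]. Compare to given [13, 11, 2]: they differ at index 0: given 13, correct 12, so answer: No

No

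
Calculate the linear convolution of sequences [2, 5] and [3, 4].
y[0] = 2×3 = 6; y[1] = 2×4 + 5×3 = 23; y[2] = 5×4 = 20

[6, 23, 20]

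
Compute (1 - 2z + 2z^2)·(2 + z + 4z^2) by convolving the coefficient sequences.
Ascending coefficients: a = [1, -2, 2], b = [2, 1, 4]. c[0] = 1×2 = 2; c[1] = 1×1 + -2×2 = -3; c[2] = 1×4 + -2×1 + 2×2 = 6; c[3] = -2×4 + 2×1 = -6; c[4] = 2×4 = 8. Result coefficients: [2, -3, 6, -6, 8] → 2 - 3z + 6z^2 - 6z^3 + 8z^4

2 - 3z + 6z^2 - 6z^3 + 8z^4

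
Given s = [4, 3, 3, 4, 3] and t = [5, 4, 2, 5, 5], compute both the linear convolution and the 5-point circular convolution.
Linear: y_lin[0] = 4×5 = 20; y_lin[1] = 4×4 + 3×5 = 31; y_lin[2] = 4×2 + 3×4 + 3×5 = 35; y_lin[3] = 4×5 + 3×2 + 3×4 + 4×5 = 58; y_lin[4] = 4×5 + 3×5 + 3×2 + 4×4 + 3×5 = 72; y_lin[5] = 3×5 + 3×5 + 4×2 + 3×4 = 50; y_lin[6] = 3×5 + 4×5 + 3×2 = 41; y_lin[7] = 4×5 + 3×5 = 35; y_lin[8] = 3×5 = 15 → [20, 31, 35, 58, 72, 50, 41, 35, 15]. Circular (length 5): y[0] = 4×5 + 3×5 + 3×5 + 4×2 + 3×4 = 70; y[1] = 4×4 + 3×5 + 3×5 + 4×5 + 3×2 = 72; y[2] = 4×2 + 3×4 + 3×5 + 4×5 + 3×5 = 70; y[3] = 4×5 + 3×2 + 3×4 + 4×5 + 3×5 = 73; y[4] = 4×5 + 3×5 + 3×2 + 4×4 + 3×5 = 72 → [70, 72, 70, 73, 72]

Linear: [20, 31, 35, 58, 72, 50, 41, 35, 15], Circular: [70, 72, 70, 73, 72]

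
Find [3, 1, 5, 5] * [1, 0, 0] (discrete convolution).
y[0] = 3×1 = 3; y[1] = 3×0 + 1×1 = 1; y[2] = 3×0 + 1×0 + 5×1 = 5; y[3] = 1×0 + 5×0 + 5×1 = 5; y[4] = 5×0 + 5×0 = 0; y[5] = 5×0 = 0

[3, 1, 5, 5, 0, 0]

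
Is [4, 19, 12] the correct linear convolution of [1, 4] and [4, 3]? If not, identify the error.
Recompute linear convolution of [1, 4] and [4, 3]: y[0] = 1×4 = 4; y[1] = 1×3 + 4×4 = 19; y[2] = 4×3 = 12 → [4, 19, 12]. Given [4, 19, 12] matches, so answer: Yes

Yes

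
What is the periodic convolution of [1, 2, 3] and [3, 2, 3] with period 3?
Use y[k] = Σ_j f[j]·g[(k-j) mod 3]. y[0] = 1×3 + 2×3 + 3×2 = 15; y[1] = 1×2 + 2×3 + 3×3 = 17; y[2] = 1×3 + 2×2 + 3×3 = 16. Result: [15, 17, 16]

[15, 17, 16]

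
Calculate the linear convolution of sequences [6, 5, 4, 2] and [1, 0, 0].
y[0] = 6×1 = 6; y[1] = 6×0 + 5×1 = 5; y[2] = 6×0 + 5×0 + 4×1 = 4; y[3] = 5×0 + 4×0 + 2×1 = 2; y[4] = 4×0 + 2×0 = 0; y[5] = 2×0 = 0

[6, 5, 4, 2, 0, 0]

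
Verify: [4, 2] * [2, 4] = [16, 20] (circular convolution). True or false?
Recompute circular convolution of [4, 2] and [2, 4]: y[0] = 4×2 + 2×4 = 16; y[1] = 4×4 + 2×2 = 20 → [16, 20]. Given [16, 20] matches, so answer: Yes

Yes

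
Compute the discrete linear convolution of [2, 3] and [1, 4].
y[0] = 2×1 = 2; y[1] = 2×4 + 3×1 = 11; y[2] = 3×4 = 12

[2, 11, 12]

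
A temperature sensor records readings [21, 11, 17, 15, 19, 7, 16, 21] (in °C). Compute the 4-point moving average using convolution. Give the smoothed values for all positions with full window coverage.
4-point moving average kernel = [1, 1, 1, 1]. Apply in 'valid' mode (full window coverage): avg[0] = (21 + 11 + 17 + 15) / 4 = 16.0; avg[1] = (11 + 17 + 15 + 19) / 4 = 15.5; avg[2] = (17 + 15 + 19 + 7) / 4 = 14.5; avg[3] = (15 + 19 + 7 + 16) / 4 = 14.25; avg[4] = (19 + 7 + 16 + 21) / 4 = 15.75. Smoothed values: [16.0, 15.5, 14.5, 14.25, 15.75]

[16.0, 15.5, 14.5, 14.25, 15.75]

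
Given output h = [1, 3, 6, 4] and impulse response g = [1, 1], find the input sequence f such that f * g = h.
Deconvolve h=[1, 3, 6, 4] by g=[1, 1]. Since g[0]=1, solve forward: f[0] = h[0] / 1 = 1; f[1] = (h[1] - 1×1) / 1 = 2; f[2] = (h[2] - 2×1) / 1 = 4. So f = [1, 2, 4]. Check by forward convolution: h[0] = 1×1 = 1; h[1] = 1×1 + 2×1 = 3; h[2] = 2×1 + 4×1 = 6; h[3] = 4×1 = 4

[1, 2, 4]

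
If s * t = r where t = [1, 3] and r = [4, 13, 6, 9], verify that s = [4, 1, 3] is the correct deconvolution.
Forward-compute [4, 1, 3] * [1, 3]: r[0] = 4×1 = 4; r[1] = 4×3 + 1×1 = 13; r[2] = 1×3 + 3×1 = 6; r[3] = 3×3 = 9 → [4, 13, 6, 9]. Matches given r = [4, 13, 6, 9], so verified.

Verified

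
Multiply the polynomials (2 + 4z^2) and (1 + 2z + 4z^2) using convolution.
Ascending coefficients: a = [2, 0, 4], b = [1, 2, 4]. c[0] = 2×1 = 2; c[1] = 2×2 + 0×1 = 4; c[2] = 2×4 + 0×2 + 4×1 = 12; c[3] = 0×4 + 4×2 = 8; c[4] = 4×4 = 16. Result coefficients: [2, 4, 12, 8, 16] → 2 + 4z + 12z^2 + 8z^3 + 16z^4

2 + 4z + 12z^2 + 8z^3 + 16z^4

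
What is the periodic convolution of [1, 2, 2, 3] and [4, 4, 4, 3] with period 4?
Use y[k] = Σ_j a[j]·b[(k-j) mod 4]. y[0] = 1×4 + 2×3 + 2×4 + 3×4 = 30; y[1] = 1×4 + 2×4 + 2×3 + 3×4 = 30; y[2] = 1×4 + 2×4 + 2×4 + 3×3 = 29; y[3] = 1×3 + 2×4 + 2×4 + 3×4 = 31. Result: [30, 30, 29, 31]

[30, 30, 29, 31]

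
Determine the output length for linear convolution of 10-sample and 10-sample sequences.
Linear/full convolution length: m + n - 1 = 10 + 10 - 1 = 19

19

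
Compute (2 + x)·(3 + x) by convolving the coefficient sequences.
Ascending coefficients: a = [2, 1], b = [3, 1]. c[0] = 2×3 = 6; c[1] = 2×1 + 1×3 = 5; c[2] = 1×1 = 1. Result coefficients: [6, 5, 1] → 6 + 5x + x^2

6 + 5x + x^2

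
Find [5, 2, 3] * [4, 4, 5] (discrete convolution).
y[0] = 5×4 = 20; y[1] = 5×4 + 2×4 = 28; y[2] = 5×5 + 2×4 + 3×4 = 45; y[3] = 2×5 + 3×4 = 22; y[4] = 3×5 = 15

[20, 28, 45, 22, 15]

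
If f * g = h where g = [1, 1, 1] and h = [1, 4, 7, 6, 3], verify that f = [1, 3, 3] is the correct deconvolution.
Forward-compute [1, 3, 3] * [1, 1, 1]: h[0] = 1×1 = 1; h[1] = 1×1 + 3×1 = 4; h[2] = 1×1 + 3×1 + 3×1 = 7; h[3] = 3×1 + 3×1 = 6; h[4] = 3×1 = 3 → [1, 4, 7, 6, 3]. Matches given h = [1, 4, 7, 6, 3], so verified.

Verified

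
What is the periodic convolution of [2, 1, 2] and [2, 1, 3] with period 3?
Use y[k] = Σ_j a[j]·b[(k-j) mod 3]. y[0] = 2×2 + 1×3 + 2×1 = 9; y[1] = 2×1 + 1×2 + 2×3 = 10; y[2] = 2×3 + 1×1 + 2×2 = 11. Result: [9, 10, 11]

[9, 10, 11]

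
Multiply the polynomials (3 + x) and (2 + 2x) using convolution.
Ascending coefficients: a = [3, 1], b = [2, 2]. c[0] = 3×2 = 6; c[1] = 3×2 + 1×2 = 8; c[2] = 1×2 = 2. Result coefficients: [6, 8, 2] → 6 + 8x + 2x^2

6 + 8x + 2x^2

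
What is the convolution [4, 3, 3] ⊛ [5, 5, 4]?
y[0] = 4×5 = 20; y[1] = 4×5 + 3×5 = 35; y[2] = 4×4 + 3×5 + 3×5 = 46; y[3] = 3×4 + 3×5 = 27; y[4] = 3×4 = 12

[20, 35, 46, 27, 12]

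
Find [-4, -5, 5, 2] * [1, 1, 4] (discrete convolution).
y[0] = -4×1 = -4; y[1] = -4×1 + -5×1 = -9; y[2] = -4×4 + -5×1 + 5×1 = -16; y[3] = -5×4 + 5×1 + 2×1 = -13; y[4] = 5×4 + 2×1 = 22; y[5] = 2×4 = 8

[-4, -9, -16, -13, 22, 8]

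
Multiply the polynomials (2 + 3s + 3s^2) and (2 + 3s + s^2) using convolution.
Ascending coefficients: a = [2, 3, 3], b = [2, 3, 1]. c[0] = 2×2 = 4; c[1] = 2×3 + 3×2 = 12; c[2] = 2×1 + 3×3 + 3×2 = 17; c[3] = 3×1 + 3×3 = 12; c[4] = 3×1 = 3. Result coefficients: [4, 12, 17, 12, 3] → 4 + 12s + 17s^2 + 12s^3 + 3s^4

4 + 12s + 17s^2 + 12s^3 + 3s^4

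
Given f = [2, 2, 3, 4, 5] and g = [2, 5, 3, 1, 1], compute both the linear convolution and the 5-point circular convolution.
Linear: y_lin[0] = 2×2 = 4; y_lin[1] = 2×5 + 2×2 = 14; y_lin[2] = 2×3 + 2×5 + 3×2 = 22; y_lin[3] = 2×1 + 2×3 + 3×5 + 4×2 = 31; y_lin[4] = 2×1 + 2×1 + 3×3 + 4×5 + 5×2 = 43; y_lin[5] = 2×1 + 3×1 + 4×3 + 5×5 = 42; y_lin[6] = 3×1 + 4×1 + 5×3 = 22; y_lin[7] = 4×1 + 5×1 = 9; y_lin[8] = 5×1 = 5 → [4, 14, 22, 31, 43, 42, 22, 9, 5]. Circular (length 5): y[0] = 2×2 + 2×1 + 3×1 + 4×3 + 5×5 = 46; y[1] = 2×5 + 2×2 + 3×1 + 4×1 + 5×3 = 36; y[2] = 2×3 + 2×5 + 3×2 + 4×1 + 5×1 = 31; y[3] = 2×1 + 2×3 + 3×5 + 4×2 + 5×1 = 36; y[4] = 2×1 + 2×1 + 3×3 + 4×5 + 5×2 = 43 → [46, 36, 31, 36, 43]

Linear: [4, 14, 22, 31, 43, 42, 22, 9, 5], Circular: [46, 36, 31, 36, 43]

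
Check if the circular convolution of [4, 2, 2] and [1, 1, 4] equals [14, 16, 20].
Recompute circular convolution of [4, 2, 2] and [1, 1, 4]: y[0] = 4×1 + 2×4 + 2×1 = 14; y[1] = 4×1 + 2×1 + 2×4 = 14; y[2] = 4×4 + 2×1 + 2×1 = 20 → [14, 14, 20]. Compare to given [14, 16, 20]: they differ at index 1: given 16, correct 14, so answer: No

No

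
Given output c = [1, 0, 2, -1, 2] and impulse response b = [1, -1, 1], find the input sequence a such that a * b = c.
Deconvolve c=[1, 0, 2, -1, 2] by b=[1, -1, 1]. Since b[0]=1, solve forward: a[0] = c[0] / 1 = 1; a[1] = (c[1] - 1×-1) / 1 = 1; a[2] = (c[2] - 1×-1 - 1×1) / 1 = 2. So a = [1, 1, 2]. Check by forward convolution: c[0] = 1×1 = 1; c[1] = 1×-1 + 1×1 = 0; c[2] = 1×1 + 1×-1 + 2×1 = 2; c[3] = 1×1 + 2×-1 = -1; c[4] = 2×1 = 2

[1, 1, 2]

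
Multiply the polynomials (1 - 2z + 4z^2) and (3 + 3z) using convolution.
Ascending coefficients: a = [1, -2, 4], b = [3, 3]. c[0] = 1×3 = 3; c[1] = 1×3 + -2×3 = -3; c[2] = -2×3 + 4×3 = 6; c[3] = 4×3 = 12. Result coefficients: [3, -3, 6, 12] → 3 - 3z + 6z^2 + 12z^3

3 - 3z + 6z^2 + 12z^3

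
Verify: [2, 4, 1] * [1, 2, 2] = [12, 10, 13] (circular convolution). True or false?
Recompute circular convolution of [2, 4, 1] and [1, 2, 2]: y[0] = 2×1 + 4×2 + 1×2 = 12; y[1] = 2×2 + 4×1 + 1×2 = 10; y[2] = 2×2 + 4×2 + 1×1 = 13 → [12, 10, 13]. Given [12, 10, 13] matches, so answer: Yes

Yes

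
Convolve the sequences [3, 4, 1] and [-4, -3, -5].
y[0] = 3×-4 = -12; y[1] = 3×-3 + 4×-4 = -25; y[2] = 3×-5 + 4×-3 + 1×-4 = -31; y[3] = 4×-5 + 1×-3 = -23; y[4] = 1×-5 = -5

[-12, -25, -31, -23, -5]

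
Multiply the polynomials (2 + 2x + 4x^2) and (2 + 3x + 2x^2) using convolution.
Ascending coefficients: a = [2, 2, 4], b = [2, 3, 2]. c[0] = 2×2 = 4; c[1] = 2×3 + 2×2 = 10; c[2] = 2×2 + 2×3 + 4×2 = 18; c[3] = 2×2 + 4×3 = 16; c[4] = 4×2 = 8. Result coefficients: [4, 10, 18, 16, 8] → 4 + 10x + 18x^2 + 16x^3 + 8x^4

4 + 10x + 18x^2 + 16x^3 + 8x^4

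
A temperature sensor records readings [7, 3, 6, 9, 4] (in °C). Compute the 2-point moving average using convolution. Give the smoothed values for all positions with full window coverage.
2-point moving average kernel = [1, 1]. Apply in 'valid' mode (full window coverage): avg[0] = (7 + 3) / 2 = 5.0; avg[1] = (3 + 6) / 2 = 4.5; avg[2] = (6 + 9) / 2 = 7.5; avg[3] = (9 + 4) / 2 = 6.5. Smoothed values: [5.0, 4.5, 7.5, 6.5]

[5.0, 4.5, 7.5, 6.5]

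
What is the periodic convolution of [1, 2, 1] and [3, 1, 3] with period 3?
Use y[k] = Σ_j a[j]·b[(k-j) mod 3]. y[0] = 1×3 + 2×3 + 1×1 = 10; y[1] = 1×1 + 2×3 + 1×3 = 10; y[2] = 1×3 + 2×1 + 1×3 = 8. Result: [10, 10, 8]

[10, 10, 8]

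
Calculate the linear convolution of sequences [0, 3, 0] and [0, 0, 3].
y[0] = 0×0 = 0; y[1] = 0×0 + 3×0 = 0; y[2] = 0×3 + 3×0 + 0×0 = 0; y[3] = 3×3 + 0×0 = 9; y[4] = 0×3 = 0

[0, 0, 0, 9, 0]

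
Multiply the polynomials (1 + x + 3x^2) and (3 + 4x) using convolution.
Ascending coefficients: a = [1, 1, 3], b = [3, 4]. c[0] = 1×3 = 3; c[1] = 1×4 + 1×3 = 7; c[2] = 1×4 + 3×3 = 13; c[3] = 3×4 = 12. Result coefficients: [3, 7, 13, 12] → 3 + 7x + 13x^2 + 12x^3

3 + 7x + 13x^2 + 12x^3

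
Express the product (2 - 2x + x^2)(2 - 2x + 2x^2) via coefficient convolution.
Ascending coefficients: a = [2, -2, 1], b = [2, -2, 2]. c[0] = 2×2 = 4; c[1] = 2×-2 + -2×2 = -8; c[2] = 2×2 + -2×-2 + 1×2 = 10; c[3] = -2×2 + 1×-2 = -6; c[4] = 1×2 = 2. Result coefficients: [4, -8, 10, -6, 2] → 4 - 8x + 10x^2 - 6x^3 + 2x^4

4 - 8x + 10x^2 - 6x^3 + 2x^4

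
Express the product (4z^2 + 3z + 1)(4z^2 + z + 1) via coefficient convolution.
Ascending coefficients: a = [1, 3, 4], b = [1, 1, 4]. c[0] = 1×1 = 1; c[1] = 1×1 + 3×1 = 4; c[2] = 1×4 + 3×1 + 4×1 = 11; c[3] = 3×4 + 4×1 = 16; c[4] = 4×4 = 16. Result coefficients: [1, 4, 11, 16, 16] → 16z^4 + 16z^3 + 11z^2 + 4z + 1

16z^4 + 16z^3 + 11z^2 + 4z + 1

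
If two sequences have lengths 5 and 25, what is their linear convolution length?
Linear/full convolution length: m + n - 1 = 5 + 25 - 1 = 29

29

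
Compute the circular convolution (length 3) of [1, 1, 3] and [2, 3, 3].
Use y[k] = Σ_j u[j]·v[(k-j) mod 3]. y[0] = 1×2 + 1×3 + 3×3 = 14; y[1] = 1×3 + 1×2 + 3×3 = 14; y[2] = 1×3 + 1×3 + 3×2 = 12. Result: [14, 14, 12]

[14, 14, 12]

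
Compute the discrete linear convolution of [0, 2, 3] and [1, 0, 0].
y[0] = 0×1 = 0; y[1] = 0×0 + 2×1 = 2; y[2] = 0×0 + 2×0 + 3×1 = 3; y[3] = 2×0 + 3×0 = 0; y[4] = 3×0 = 0

[0, 2, 3, 0, 0]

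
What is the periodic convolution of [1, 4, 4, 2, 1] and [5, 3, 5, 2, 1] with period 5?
Use y[k] = Σ_j a[j]·b[(k-j) mod 5]. y[0] = 1×5 + 4×1 + 4×2 + 2×5 + 1×3 = 30; y[1] = 1×3 + 4×5 + 4×1 + 2×2 + 1×5 = 36; y[2] = 1×5 + 4×3 + 4×5 + 2×1 + 1×2 = 41; y[3] = 1×2 + 4×5 + 4×3 + 2×5 + 1×1 = 45; y[4] = 1×1 + 4×2 + 4×5 + 2×3 + 1×5 = 40. Result: [30, 36, 41, 45, 40]

[30, 36, 41, 45, 40]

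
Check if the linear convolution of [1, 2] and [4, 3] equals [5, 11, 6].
Recompute linear convolution of [1, 2] and [4, 3]: y[0] = 1×4 = 4; y[1] = 1×3 + 2×4 = 11; y[2] = 2×3 = 6 → [4, 11, 6]. Compare to given [5, 11, 6]: they differ at index 0: given 5, correct 4, so answer: No

No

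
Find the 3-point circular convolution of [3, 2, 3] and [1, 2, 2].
Use y[k] = Σ_j a[j]·b[(k-j) mod 3]. y[0] = 3×1 + 2×2 + 3×2 = 13; y[1] = 3×2 + 2×1 + 3×2 = 14; y[2] = 3×2 + 2×2 + 3×1 = 13. Result: [13, 14, 13]

[13, 14, 13]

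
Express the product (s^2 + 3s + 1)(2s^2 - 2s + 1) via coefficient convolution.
Ascending coefficients: a = [1, 3, 1], b = [1, -2, 2]. c[0] = 1×1 = 1; c[1] = 1×-2 + 3×1 = 1; c[2] = 1×2 + 3×-2 + 1×1 = -3; c[3] = 3×2 + 1×-2 = 4; c[4] = 1×2 = 2. Result coefficients: [1, 1, -3, 4, 2] → 2s^4 + 4s^3 - 3s^2 + s + 1

2s^4 + 4s^3 - 3s^2 + s + 1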